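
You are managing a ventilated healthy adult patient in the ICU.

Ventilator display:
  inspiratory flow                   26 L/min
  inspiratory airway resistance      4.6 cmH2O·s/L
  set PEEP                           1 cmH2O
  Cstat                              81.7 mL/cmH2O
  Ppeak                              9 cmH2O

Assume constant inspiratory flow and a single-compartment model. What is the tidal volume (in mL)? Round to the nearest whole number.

Flow: 26 L/min ÷ 60 = 0.4333 L/s.
Equation of motion (constant flow): PIP = Vt/C + R·V̇ + PEEP.
Vt/C = PIP − R·V̇ − PEEP = 9 − 1.993 − 1 = 6.007 cmH2O.
Vt = C × 6.007 = 81.7 × 6.007 = 490.77 mL.

491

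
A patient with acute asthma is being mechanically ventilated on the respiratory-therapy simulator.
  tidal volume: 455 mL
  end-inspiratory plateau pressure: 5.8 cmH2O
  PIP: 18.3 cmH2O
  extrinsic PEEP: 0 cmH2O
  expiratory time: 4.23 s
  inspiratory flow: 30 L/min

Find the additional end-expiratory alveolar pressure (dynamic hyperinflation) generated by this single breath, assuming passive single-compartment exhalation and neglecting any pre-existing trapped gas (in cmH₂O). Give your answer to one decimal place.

Flow: 30 L/min ÷ 60 = 0.5 L/s.
R = (PIP − Pplat)/V̇ = (18.3 − 5.8) / 0.5 = 12.5/0.5 = 25.0 cmH2O·s/L.
C = Vt/(Pplat − PEEP) = 455.0 / (5.8 − 0) = 455.0/5.8 = 78.448 mL/cmH2O.
τ = R × C = 25.0 × 0.07845 L/cmH2O = 1.961 s.
Fraction remaining = e^(−Te/τ) = e^(−4.23/1.961) = 0.1157; trapped volume = 455.0 × 0.1157 = 52.644 mL.
Additional alveolar pressure from trapping ≈ V_trapped / C = 52.644 / 78.448 = 0.6711 cmH2O.

0.7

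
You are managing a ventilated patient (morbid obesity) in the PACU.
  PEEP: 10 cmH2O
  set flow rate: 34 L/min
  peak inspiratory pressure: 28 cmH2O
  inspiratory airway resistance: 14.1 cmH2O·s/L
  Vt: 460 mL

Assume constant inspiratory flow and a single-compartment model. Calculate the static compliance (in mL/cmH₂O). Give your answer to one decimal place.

Flow: 34 L/min ÷ 60 = 0.5667 L/s.
Equation of motion (constant flow): PIP = Vt/C + R·V̇ + PEEP.
Vt/C = PIP − R·V̇ − PEEP = 28 − 14.1×0.5667 − 10 = 28 − 7.99 − 10 = 10.01 cmH2O.
C = Vt / 10.01 = 460 / 10.01 = 45.954 mL/cmH2O.

46.0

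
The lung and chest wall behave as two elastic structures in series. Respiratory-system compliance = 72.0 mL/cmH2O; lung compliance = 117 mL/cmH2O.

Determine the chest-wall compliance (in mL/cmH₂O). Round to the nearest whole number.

187

1/Ccw = 1/Crs − 1/CL.
1/Ccw = 1/72.0 − 1/117 = 0.005342.
Ccw = 187.2 mL/cmH2O.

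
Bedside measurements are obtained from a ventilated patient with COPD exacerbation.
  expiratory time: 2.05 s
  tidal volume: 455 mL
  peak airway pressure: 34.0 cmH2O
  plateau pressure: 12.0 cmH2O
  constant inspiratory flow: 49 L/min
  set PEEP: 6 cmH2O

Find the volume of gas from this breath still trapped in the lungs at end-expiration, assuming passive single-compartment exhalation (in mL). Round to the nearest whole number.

167

Flow: 49 L/min ÷ 60 = 0.8167 L/s.
R = (PIP − Pplat)/V̇ = (34.0 − 12.0) / 0.8167 = 22.0/0.8167 = 26.938 cmH2O·s/L.
C = Vt/(Pplat − PEEP) = 455.0 / (12.0 − 6) = 455.0/6.0 = 75.833 mL/cmH2O.
τ = R × C = 26.938 × 0.07583 L/cmH2O = 2.043 s.
Fraction remaining = e^(−Te/τ) = e^(−2.05/2.043) = 0.3666.
Trapped volume = 455.0 × 0.3666 = 166.8 mL.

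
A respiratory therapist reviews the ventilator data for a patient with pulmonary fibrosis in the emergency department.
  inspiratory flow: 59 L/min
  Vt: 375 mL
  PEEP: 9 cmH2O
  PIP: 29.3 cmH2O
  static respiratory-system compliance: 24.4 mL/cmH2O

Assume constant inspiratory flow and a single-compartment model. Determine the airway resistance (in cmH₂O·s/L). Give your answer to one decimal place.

5.0

Flow: 59 L/min ÷ 60 = 0.9833 L/s.
Equation of motion (constant flow): PIP = Vt/C + R·V̇ + PEEP.
R·V̇ = PIP − Vt/C − PEEP = 29.3 − 375/24.4 − 9 = 29.3 − 15.369 − 9 = 4.931 cmH2O.
R = 4.931 / 0.9833 = 5.015 cmH2O·s/L.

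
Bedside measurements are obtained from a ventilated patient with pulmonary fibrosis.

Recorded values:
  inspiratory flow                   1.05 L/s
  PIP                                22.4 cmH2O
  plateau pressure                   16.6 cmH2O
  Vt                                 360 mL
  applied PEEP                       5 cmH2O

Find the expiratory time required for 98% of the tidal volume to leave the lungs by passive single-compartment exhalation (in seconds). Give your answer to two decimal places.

0.67

R = (PIP − Pplat)/V̇ = (22.4 − 16.6) / 1.05 = 5.8/1.05 = 5.524 cmH2O·s/L.
C = Vt/(Pplat − PEEP) = 360.0 / (16.6 − 5) = 360.0/11.6 = 31.034 mL/cmH2O.
τ = R × C = 5.524 × 0.03103 L/cmH2O = 0.1714 s.
t = −τ·ln(1 − 0.98) = −0.1714·ln(0.02) = 0.6705 s.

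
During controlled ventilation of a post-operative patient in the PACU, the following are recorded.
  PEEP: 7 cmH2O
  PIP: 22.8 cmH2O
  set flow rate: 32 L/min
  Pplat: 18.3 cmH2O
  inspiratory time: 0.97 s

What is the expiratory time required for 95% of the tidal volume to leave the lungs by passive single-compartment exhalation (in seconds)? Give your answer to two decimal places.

Flow: 32 L/min ÷ 60 = 0.5333 L/s.
Vt = flow × Ti = 0.5333 L/s × 0.97 s × 1000 mL/L = 517.3 mL.
R = (PIP − Pplat)/V̇ = (22.8 − 18.3) / 0.5333 = 4.5/0.5333 = 8.438 cmH2O·s/L.
C = Vt/(Pplat − PEEP) = 517.3 / (18.3 − 7) = 517.3/11.3 = 45.779 mL/cmH2O.
τ = R × C = 8.438 × 0.04578 L/cmH2O = 0.3863 s.
t = −τ·ln(1 − 0.95) = −0.3863·ln(0.05) = 1.157 s.

1.16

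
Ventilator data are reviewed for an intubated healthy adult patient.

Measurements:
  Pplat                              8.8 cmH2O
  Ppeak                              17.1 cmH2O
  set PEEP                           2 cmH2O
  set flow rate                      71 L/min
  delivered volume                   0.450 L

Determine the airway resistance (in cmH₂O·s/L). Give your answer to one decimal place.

7.0

Flow: 71 L/min ÷ 60 = 1.1833 L/s.
Raw = (PIP − Pplat) / flow = (17.1 − 8.8) / 1.1833 = 8.3 / 1.1833 = 7.014 cmH2O·s/L.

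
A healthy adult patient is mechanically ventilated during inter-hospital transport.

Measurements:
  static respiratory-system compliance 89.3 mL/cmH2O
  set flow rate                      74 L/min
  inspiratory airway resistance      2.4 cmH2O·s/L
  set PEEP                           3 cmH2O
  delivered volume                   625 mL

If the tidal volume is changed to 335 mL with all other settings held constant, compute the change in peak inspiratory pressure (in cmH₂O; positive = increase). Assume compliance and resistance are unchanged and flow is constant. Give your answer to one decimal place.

PIP = Vt/C + R·V̇ + PEEP (constant-flow equation of motion).
Only the elastic term changes: ΔPIP = ΔVt / C = (335 − 625) / 89.3 = -3.247 cmH2O.

-3.2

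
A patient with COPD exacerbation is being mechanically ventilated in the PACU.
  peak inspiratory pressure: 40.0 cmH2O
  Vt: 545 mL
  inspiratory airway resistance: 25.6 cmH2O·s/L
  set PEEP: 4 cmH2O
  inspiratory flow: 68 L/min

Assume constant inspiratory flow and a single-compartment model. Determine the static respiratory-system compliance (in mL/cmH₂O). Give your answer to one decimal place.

78.0

Flow: 68 L/min ÷ 60 = 1.1333 L/s.
Equation of motion (constant flow): PIP = Vt/C + R·V̇ + PEEP.
Vt/C = PIP − R·V̇ − PEEP = 40.0 − 25.6×1.1333 − 4 = 40.0 − 29.012 − 4 = 6.988 cmH2O.
C = Vt / 6.988 = 545 / 6.988 = 77.991 mL/cmH2O.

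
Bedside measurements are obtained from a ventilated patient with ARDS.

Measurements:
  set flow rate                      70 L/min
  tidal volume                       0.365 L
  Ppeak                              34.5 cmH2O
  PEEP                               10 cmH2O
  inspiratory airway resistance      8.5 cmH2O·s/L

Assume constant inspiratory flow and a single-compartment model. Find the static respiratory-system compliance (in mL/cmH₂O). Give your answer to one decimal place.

25.0

Flow: 70 L/min ÷ 60 = 1.1667 L/s.
Equation of motion (constant flow): PIP = Vt/C + R·V̇ + PEEP.
Vt/C = PIP − R·V̇ − PEEP = 34.5 − 8.5×1.1667 − 10 = 34.5 − 9.917 − 10 = 14.583 cmH2O.
C = Vt / 14.583 = 365 / 14.583 = 25.029 mL/cmH2O.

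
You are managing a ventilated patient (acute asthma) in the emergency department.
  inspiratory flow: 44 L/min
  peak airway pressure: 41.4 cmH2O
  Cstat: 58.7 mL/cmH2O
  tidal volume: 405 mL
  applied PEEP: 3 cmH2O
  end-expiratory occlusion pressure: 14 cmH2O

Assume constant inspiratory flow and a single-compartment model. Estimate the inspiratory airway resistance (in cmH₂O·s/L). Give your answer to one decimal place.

Flow: 44 L/min ÷ 60 = 0.7333 L/s.
Total PEEP = 14 cmH2O (set 3 + intrinsic 11); this is the baseline alveolar pressure.
Equation of motion (constant flow): PIP = Vt/C + R·V̇ + PEEP.
R·V̇ = PIP − Vt/C − PEEP = 41.4 − 405/58.7 − 14 = 41.4 − 6.899 − 14 = 20.501 cmH2O.
R = 20.501 / 0.7333 = 27.957 cmH2O·s/L.

28.0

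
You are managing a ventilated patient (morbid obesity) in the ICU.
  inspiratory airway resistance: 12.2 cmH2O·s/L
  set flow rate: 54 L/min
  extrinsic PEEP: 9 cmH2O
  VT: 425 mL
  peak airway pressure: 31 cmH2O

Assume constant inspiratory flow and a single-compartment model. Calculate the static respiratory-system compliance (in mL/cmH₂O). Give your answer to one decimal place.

Flow: 54 L/min ÷ 60 = 0.9 L/s.
Equation of motion (constant flow): PIP = Vt/C + R·V̇ + PEEP.
Vt/C = PIP − R·V̇ − PEEP = 31 − 12.2×0.9 − 9 = 31 − 10.98 − 9 = 11.02 cmH2O.
C = Vt / 11.02 = 425 / 11.02 = 38.566 mL/cmH2O.

38.6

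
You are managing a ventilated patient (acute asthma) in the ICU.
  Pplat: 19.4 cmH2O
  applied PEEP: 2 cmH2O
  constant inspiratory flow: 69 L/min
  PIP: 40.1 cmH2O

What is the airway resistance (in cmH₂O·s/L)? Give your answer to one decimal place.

Flow: 69 L/min ÷ 60 = 1.15 L/s.
Raw = (PIP − Pplat) / flow = (40.1 − 19.4) / 1.15 = 20.7 / 1.15 = 18.0 cmH2O·s/L.

18.0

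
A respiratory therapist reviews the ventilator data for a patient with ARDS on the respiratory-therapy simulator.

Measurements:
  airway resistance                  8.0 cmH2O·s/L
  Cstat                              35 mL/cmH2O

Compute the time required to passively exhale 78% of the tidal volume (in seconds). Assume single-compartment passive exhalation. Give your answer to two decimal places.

τ = R × C = 8.0 × 35 mL/cmH2O = 8.0 × 0.035 L/cmH2O = 0.28 s.
Exhaled fraction f = 1 − e^(−t/τ) → t = −τ·ln(1 − f) = −0.28·ln(0.22) = 0.424 s.

0.42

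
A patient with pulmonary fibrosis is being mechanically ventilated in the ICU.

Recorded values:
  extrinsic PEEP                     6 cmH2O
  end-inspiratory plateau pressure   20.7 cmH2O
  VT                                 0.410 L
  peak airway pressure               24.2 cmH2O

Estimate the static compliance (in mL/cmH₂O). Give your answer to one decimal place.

Cstat = Vt / (Pplat − PEEP) = 410 / (20.7 − 6) = 410 / 14.7 = 27.891 mL/cmH2O.

27.9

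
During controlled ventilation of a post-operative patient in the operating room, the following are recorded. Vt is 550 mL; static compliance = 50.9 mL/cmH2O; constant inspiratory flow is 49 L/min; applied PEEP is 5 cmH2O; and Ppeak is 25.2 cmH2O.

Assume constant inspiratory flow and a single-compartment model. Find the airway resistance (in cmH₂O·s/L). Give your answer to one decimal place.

11.5

Flow: 49 L/min ÷ 60 = 0.8167 L/s.
Equation of motion (constant flow): PIP = Vt/C + R·V̇ + PEEP.
R·V̇ = PIP − Vt/C − PEEP = 25.2 − 550/50.9 − 5 = 25.2 − 10.806 − 5 = 9.394 cmH2O.
R = 9.394 / 0.8167 = 11.502 cmH2O·s/L.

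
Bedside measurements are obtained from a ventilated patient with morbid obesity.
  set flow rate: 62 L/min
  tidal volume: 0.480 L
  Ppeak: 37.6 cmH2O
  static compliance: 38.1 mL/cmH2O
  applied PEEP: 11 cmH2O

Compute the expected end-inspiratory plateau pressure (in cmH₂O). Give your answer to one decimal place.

23.6

Pplat = PEEP + Vt / Cstat = 11 + 480 / 38.1 = 11 + 12.598 = 23.598 cmH2O.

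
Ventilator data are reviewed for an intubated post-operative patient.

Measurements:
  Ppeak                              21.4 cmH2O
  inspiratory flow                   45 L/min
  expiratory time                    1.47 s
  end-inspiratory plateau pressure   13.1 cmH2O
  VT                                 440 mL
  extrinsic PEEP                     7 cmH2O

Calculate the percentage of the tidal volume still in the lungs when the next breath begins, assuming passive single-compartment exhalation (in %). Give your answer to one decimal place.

Flow: 45 L/min ÷ 60 = 0.75 L/s.
R = (PIP − Pplat)/V̇ = (21.4 − 13.1) / 0.75 = 8.3/0.75 = 11.067 cmH2O·s/L.
C = Vt/(Pplat − PEEP) = 440.0 / (13.1 − 7) = 440.0/6.1 = 72.131 mL/cmH2O.
τ = R × C = 11.067 × 0.07213 L/cmH2O = 0.7983 s.
Fraction remaining at end-expiration = e^(−Te/τ) = e^(−1.47/0.7983) = 0.1586 → 15.86%.

15.9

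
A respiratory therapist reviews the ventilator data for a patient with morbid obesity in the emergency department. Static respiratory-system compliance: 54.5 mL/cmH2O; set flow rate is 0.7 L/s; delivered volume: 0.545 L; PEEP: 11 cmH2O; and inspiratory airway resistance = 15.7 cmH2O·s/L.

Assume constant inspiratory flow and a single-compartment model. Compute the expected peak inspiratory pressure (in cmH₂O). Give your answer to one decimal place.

32.0

Equation of motion (constant flow): PIP = Vt/C + R·V̇ + PEEP.
PIP = 545/54.5 + 15.7×0.7 + 11 = 10.0 + 10.99 + 11 = 31.99 cmH2O.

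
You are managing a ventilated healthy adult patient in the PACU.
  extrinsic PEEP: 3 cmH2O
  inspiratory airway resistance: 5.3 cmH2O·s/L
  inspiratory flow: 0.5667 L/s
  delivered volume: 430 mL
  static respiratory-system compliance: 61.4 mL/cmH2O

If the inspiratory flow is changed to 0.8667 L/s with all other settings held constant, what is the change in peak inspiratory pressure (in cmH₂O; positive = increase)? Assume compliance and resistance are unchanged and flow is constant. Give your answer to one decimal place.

PIP = Vt/C + R·V̇ + PEEP (constant-flow equation of motion).
Only the resistive term changes: ΔPIP = R × ΔV̇ = 5.3 × (0.8667 − 0.5667) = 5.3 × 0.3 = 1.59 cmH2O.

1.6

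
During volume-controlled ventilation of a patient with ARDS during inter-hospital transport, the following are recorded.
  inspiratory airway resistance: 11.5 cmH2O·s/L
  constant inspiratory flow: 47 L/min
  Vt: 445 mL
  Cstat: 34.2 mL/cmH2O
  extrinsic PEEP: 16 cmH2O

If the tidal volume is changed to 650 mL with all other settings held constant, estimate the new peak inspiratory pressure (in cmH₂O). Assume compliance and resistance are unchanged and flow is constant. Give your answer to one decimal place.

Flow: 47 L/min ÷ 60 = 0.7833 L/s.
PIP = Vt/C + R·V̇ + PEEP (constant-flow equation of motion).
Only the elastic term changes: ΔPIP = ΔVt / C = (650 − 445) / 34.2 = 5.994 cmH2O.
Original PIP = 445/34.2 + 11.5×0.7833 + 16 = 38.02 cmH2O; new PIP = 38.02 + (5.994) = 44.014 cmH2O.

44.0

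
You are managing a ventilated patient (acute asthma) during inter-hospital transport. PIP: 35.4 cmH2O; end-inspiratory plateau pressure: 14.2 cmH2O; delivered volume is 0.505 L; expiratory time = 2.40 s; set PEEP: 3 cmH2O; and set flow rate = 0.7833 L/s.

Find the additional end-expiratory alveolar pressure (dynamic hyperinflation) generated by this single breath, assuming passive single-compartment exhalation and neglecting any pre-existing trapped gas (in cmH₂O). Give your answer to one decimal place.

R = (PIP − Pplat)/V̇ = (35.4 − 14.2) / 0.7833 = 21.2/0.7833 = 27.065 cmH2O·s/L.
C = Vt/(Pplat − PEEP) = 505.0 / (14.2 − 3) = 505.0/11.2 = 45.089 mL/cmH2O.
τ = R × C = 27.065 × 0.04509 L/cmH2O = 1.22 s.
Fraction remaining = e^(−Te/τ) = e^(−2.40/1.22) = 0.1398; trapped volume = 505.0 × 0.1398 = 70.599 mL.
Additional alveolar pressure from trapping ≈ V_trapped / C = 70.599 / 45.089 = 1.566 cmH2O.

1.6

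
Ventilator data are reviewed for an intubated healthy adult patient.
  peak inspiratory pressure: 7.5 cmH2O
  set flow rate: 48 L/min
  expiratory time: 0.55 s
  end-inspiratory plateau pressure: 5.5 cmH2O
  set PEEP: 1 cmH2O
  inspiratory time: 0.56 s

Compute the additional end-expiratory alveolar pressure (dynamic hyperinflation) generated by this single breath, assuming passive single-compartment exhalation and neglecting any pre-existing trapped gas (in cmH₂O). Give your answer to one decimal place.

Flow: 48 L/min ÷ 60 = 0.8 L/s.
Vt = flow × Ti = 0.8 L/s × 0.56 s × 1000 mL/L = 448.0 mL.
R = (PIP − Pplat)/V̇ = (7.5 − 5.5) / 0.8 = 2.0/0.8 = 2.5 cmH2O·s/L.
C = Vt/(Pplat − PEEP) = 448.0 / (5.5 − 1) = 448.0/4.5 = 99.556 mL/cmH2O.
τ = R × C = 2.5 × 0.09956 L/cmH2O = 0.2489 s.
Fraction remaining = e^(−Te/τ) = e^(−0.55/0.2489) = 0.1097; trapped volume = 448.0 × 0.1097 = 49.146 mL.
Additional alveolar pressure from trapping ≈ V_trapped / C = 49.146 / 99.556 = 0.4937 cmH2O.

0.5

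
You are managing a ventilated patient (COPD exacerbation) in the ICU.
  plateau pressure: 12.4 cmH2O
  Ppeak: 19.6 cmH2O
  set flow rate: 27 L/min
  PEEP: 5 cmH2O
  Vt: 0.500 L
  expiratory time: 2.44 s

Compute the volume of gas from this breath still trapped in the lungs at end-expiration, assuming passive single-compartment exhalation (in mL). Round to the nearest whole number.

52

Flow: 27 L/min ÷ 60 = 0.45 L/s.
R = (PIP − Pplat)/V̇ = (19.6 − 12.4) / 0.45 = 7.2/0.45 = 16.0 cmH2O·s/L.
C = Vt/(Pplat − PEEP) = 500.0 / (12.4 − 5) = 500.0/7.4 = 67.568 mL/cmH2O.
τ = R × C = 16.0 × 0.06757 L/cmH2O = 1.081 s.
Fraction remaining = e^(−Te/τ) = e^(−2.44/1.081) = 0.1046.
Trapped volume = 500.0 × 0.1046 = 52.3 mL.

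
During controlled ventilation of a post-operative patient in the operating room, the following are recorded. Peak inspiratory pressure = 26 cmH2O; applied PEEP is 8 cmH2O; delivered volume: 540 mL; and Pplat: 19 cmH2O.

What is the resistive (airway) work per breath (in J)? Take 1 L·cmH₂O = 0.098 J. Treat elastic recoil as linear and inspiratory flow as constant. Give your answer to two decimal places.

0.37

With constant inspiratory flow the resistive pressure is constant at PIP − Pplat = 26 − 19 = 7.0 cmH2O, so resistive work = 7.0 × 0.540 = 3.78 L·cmH2O.
× 0.098 J/(L·cmH2O) → 0.3704 J.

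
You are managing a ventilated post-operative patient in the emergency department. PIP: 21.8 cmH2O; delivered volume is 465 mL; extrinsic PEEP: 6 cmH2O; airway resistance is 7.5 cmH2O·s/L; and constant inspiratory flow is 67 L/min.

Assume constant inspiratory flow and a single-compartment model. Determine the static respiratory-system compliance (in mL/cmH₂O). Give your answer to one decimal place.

62.6

Flow: 67 L/min ÷ 60 = 1.1167 L/s.
Equation of motion (constant flow): PIP = Vt/C + R·V̇ + PEEP.
Vt/C = PIP − R·V̇ − PEEP = 21.8 − 7.5×1.1167 − 6 = 21.8 − 8.375 − 6 = 7.425 cmH2O.
C = Vt / 7.425 = 465 / 7.425 = 62.626 mL/cmH2O.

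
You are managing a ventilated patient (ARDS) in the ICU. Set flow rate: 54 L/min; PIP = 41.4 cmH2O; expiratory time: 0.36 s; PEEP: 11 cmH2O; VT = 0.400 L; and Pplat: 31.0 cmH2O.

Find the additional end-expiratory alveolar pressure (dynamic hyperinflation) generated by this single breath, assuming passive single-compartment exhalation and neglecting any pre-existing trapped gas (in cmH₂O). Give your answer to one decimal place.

4.2

Flow: 54 L/min ÷ 60 = 0.9 L/s.
R = (PIP − Pplat)/V̇ = (41.4 − 31.0) / 0.9 = 10.4/0.9 = 11.556 cmH2O·s/L.
C = Vt/(Pplat − PEEP) = 400.0 / (31.0 − 11) = 400.0/20.0 = 20.0 mL/cmH2O.
τ = R × C = 11.556 × 0.02 L/cmH2O = 0.2311 s.
Fraction remaining = e^(−Te/τ) = e^(−0.36/0.2311) = 0.2106; trapped volume = 400.0 × 0.2106 = 84.24 mL.
Additional alveolar pressure from trapping ≈ V_trapped / C = 84.24 / 20.0 = 4.212 cmH2O.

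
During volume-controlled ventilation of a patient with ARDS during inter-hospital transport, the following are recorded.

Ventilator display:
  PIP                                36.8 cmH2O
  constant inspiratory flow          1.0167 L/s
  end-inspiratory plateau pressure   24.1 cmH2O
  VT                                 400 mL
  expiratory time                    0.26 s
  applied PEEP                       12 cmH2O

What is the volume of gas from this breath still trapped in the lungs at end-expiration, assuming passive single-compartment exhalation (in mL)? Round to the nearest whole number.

213

R = (PIP − Pplat)/V̇ = (36.8 − 24.1) / 1.0167 = 12.7/1.0167 = 12.491 cmH2O·s/L.
C = Vt/(Pplat − PEEP) = 400.0 / (24.1 − 12) = 400.0/12.1 = 33.058 mL/cmH2O.
τ = R × C = 12.491 × 0.03306 L/cmH2O = 0.413 s.
Fraction remaining = e^(−Te/τ) = e^(−0.26/0.413) = 0.5328.
Trapped volume = 400.0 × 0.5328 = 213.12 mL.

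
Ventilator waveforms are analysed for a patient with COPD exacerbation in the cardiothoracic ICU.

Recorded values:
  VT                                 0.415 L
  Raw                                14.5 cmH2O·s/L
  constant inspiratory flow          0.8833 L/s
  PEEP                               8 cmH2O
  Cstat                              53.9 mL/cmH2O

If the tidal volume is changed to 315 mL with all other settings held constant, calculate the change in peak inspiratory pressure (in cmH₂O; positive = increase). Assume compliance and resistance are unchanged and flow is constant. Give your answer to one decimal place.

PIP = Vt/C + R·V̇ + PEEP (constant-flow equation of motion).
Only the elastic term changes: ΔPIP = ΔVt / C = (315 − 415) / 53.9 = -1.855 cmH2O.

-1.9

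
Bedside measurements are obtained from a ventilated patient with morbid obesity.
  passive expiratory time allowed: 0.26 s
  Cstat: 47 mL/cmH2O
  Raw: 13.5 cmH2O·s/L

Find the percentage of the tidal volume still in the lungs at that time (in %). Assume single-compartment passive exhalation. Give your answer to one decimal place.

66.4

τ = R × C = 13.5 × 47 mL/cmH2O = 13.5 × 0.047 L/cmH2O = 0.6345 s.
Passive exhalation: V(t)/V₀ = e^(−t/τ) = e^(−0.26/0.6345) = 0.6638.
Fraction remaining = 0.6638 → 66.38%.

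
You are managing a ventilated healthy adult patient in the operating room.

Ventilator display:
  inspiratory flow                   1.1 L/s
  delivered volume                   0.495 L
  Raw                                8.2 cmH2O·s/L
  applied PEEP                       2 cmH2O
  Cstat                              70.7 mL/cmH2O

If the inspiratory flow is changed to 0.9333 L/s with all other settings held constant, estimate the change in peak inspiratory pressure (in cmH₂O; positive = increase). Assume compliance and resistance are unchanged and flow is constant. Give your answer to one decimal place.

PIP = Vt/C + R·V̇ + PEEP (constant-flow equation of motion).
Only the resistive term changes: ΔPIP = R × ΔV̇ = 8.2 × (0.9333 − 1.1) = 8.2 × -0.1667 = -1.367 cmH2O.

-1.4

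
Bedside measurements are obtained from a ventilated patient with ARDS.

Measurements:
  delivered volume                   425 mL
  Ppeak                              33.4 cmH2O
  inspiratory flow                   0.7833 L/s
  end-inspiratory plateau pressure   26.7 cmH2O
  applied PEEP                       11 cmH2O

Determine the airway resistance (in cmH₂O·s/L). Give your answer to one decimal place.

Raw = (PIP − Pplat) / flow = (33.4 − 26.7) / 0.7833 = 6.7 / 0.7833 = 8.554 cmH2O·s/L.

8.6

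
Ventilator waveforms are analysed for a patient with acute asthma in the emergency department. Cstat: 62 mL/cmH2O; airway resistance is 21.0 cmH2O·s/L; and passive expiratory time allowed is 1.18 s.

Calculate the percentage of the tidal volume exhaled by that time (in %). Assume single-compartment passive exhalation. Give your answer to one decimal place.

τ = R × C = 21.0 × 62 mL/cmH2O = 21.0 × 0.062 L/cmH2O = 1.302 s.
Passive exhalation: V(t)/V₀ = e^(−t/τ) = e^(−1.18/1.302) = 0.404.
Fraction exhaled = 1 − 0.404 = 0.596 → 59.6%.

59.6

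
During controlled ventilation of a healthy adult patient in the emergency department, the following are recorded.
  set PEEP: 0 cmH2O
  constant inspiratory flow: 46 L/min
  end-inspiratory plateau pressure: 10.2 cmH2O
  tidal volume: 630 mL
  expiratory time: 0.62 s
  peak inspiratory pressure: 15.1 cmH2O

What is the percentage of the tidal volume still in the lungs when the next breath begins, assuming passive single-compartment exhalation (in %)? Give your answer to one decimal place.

Flow: 46 L/min ÷ 60 = 0.7667 L/s.
R = (PIP − Pplat)/V̇ = (15.1 − 10.2) / 0.7667 = 4.9/0.7667 = 6.391 cmH2O·s/L.
C = Vt/(Pplat − PEEP) = 630.0 / (10.2 − 0) = 630.0/10.2 = 61.765 mL/cmH2O.
τ = R × C = 6.391 × 0.06177 L/cmH2O = 0.3948 s.
Fraction remaining at end-expiration = e^(−Te/τ) = e^(−0.62/0.3948) = 0.208 → 20.8%.

20.8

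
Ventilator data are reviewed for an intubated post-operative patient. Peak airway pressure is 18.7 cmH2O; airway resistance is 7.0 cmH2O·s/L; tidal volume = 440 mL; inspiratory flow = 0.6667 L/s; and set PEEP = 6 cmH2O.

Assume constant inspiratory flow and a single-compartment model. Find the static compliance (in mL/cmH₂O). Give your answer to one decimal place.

Equation of motion (constant flow): PIP = Vt/C + R·V̇ + PEEP.
Vt/C = PIP − R·V̇ − PEEP = 18.7 − 7.0×0.6667 − 6 = 18.7 − 4.667 − 6 = 8.033 cmH2O.
C = Vt / 8.033 = 440 / 8.033 = 54.774 mL/cmH2O.

54.8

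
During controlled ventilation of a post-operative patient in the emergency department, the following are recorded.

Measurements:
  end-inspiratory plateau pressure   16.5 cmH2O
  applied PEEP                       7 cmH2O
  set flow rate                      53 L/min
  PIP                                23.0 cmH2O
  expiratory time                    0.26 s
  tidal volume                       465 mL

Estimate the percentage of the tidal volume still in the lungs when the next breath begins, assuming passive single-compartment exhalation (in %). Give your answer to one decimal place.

48.6

Flow: 53 L/min ÷ 60 = 0.8833 L/s.
R = (PIP − Pplat)/V̇ = (23.0 − 16.5) / 0.8833 = 6.5/0.8833 = 7.359 cmH2O·s/L.
C = Vt/(Pplat − PEEP) = 465.0 / (16.5 − 7) = 465.0/9.5 = 48.947 mL/cmH2O.
τ = R × C = 7.359 × 0.04895 L/cmH2O = 0.3602 s.
Fraction remaining at end-expiration = e^(−Te/τ) = e^(−0.26/0.3602) = 0.4859 → 48.59%.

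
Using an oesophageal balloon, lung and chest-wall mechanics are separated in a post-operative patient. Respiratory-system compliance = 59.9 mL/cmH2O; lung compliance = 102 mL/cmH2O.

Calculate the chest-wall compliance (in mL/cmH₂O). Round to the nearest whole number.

145

1/Ccw = 1/Crs − 1/CL.
1/Ccw = 1/59.9 − 1/102 = 0.006891.
Ccw = 145.12 mL/cmH2O.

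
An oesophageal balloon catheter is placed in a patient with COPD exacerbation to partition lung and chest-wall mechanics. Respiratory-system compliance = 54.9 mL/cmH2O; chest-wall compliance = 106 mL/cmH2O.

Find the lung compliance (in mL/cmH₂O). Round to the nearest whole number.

1/CL = 1/Crs − 1/Ccw.
1/CL = 1/54.9 − 1/106 = 0.008781.
CL = 113.88 mL/cmH2O.

114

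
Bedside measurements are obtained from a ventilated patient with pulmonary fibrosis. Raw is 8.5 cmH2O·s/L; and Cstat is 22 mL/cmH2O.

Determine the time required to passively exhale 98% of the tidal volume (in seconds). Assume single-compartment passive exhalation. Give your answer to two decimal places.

τ = R × C = 8.5 × 22 mL/cmH2O = 8.5 × 0.022 L/cmH2O = 0.187 s.
Exhaled fraction f = 1 − e^(−t/τ) → t = −τ·ln(1 − f) = −0.187·ln(0.02) = 0.7315 s.

0.73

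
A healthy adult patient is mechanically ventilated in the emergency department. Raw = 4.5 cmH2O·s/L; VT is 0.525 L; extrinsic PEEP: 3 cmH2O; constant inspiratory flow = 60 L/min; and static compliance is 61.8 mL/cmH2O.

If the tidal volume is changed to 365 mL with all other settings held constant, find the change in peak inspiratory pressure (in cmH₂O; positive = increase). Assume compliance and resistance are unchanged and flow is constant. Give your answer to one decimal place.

PIP = Vt/C + R·V̇ + PEEP (constant-flow equation of motion).
Only the elastic term changes: ΔPIP = ΔVt / C = (365 − 525) / 61.8 = -2.589 cmH2O.

-2.6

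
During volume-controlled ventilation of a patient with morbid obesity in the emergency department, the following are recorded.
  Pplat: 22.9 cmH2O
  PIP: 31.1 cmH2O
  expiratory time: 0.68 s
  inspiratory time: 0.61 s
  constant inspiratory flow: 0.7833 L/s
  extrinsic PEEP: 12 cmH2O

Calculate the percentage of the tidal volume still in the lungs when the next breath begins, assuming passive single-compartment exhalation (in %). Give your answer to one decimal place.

22.7

Vt = flow × Ti = 0.7833 L/s × 0.61 s × 1000 mL/L = 477.81 mL.
R = (PIP − Pplat)/V̇ = (31.1 − 22.9) / 0.7833 = 8.2/0.7833 = 10.469 cmH2O·s/L.
C = Vt/(Pplat − PEEP) = 477.81 / (22.9 − 12) = 477.81/10.9 = 43.836 mL/cmH2O.
τ = R × C = 10.469 × 0.04384 L/cmH2O = 0.459 s.
Fraction remaining at end-expiration = e^(−Te/τ) = e^(−0.68/0.459) = 0.2273 → 22.73%.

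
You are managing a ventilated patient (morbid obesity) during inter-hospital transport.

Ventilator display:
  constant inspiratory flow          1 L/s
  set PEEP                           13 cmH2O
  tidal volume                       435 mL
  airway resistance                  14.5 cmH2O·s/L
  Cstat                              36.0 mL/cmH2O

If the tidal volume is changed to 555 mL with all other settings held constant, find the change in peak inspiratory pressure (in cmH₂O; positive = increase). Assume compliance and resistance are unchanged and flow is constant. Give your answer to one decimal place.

PIP = Vt/C + R·V̇ + PEEP (constant-flow equation of motion).
Only the elastic term changes: ΔPIP = ΔVt / C = (555 − 435) / 36.0 = 3.333 cmH2O.

3.3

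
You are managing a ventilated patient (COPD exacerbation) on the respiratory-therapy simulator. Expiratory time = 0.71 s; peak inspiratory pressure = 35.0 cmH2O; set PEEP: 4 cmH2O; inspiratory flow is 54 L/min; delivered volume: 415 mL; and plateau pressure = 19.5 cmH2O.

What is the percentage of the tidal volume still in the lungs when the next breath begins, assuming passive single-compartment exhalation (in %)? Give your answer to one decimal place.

21.4

Flow: 54 L/min ÷ 60 = 0.9 L/s.
R = (PIP − Pplat)/V̇ = (35.0 − 19.5) / 0.9 = 15.5/0.9 = 17.222 cmH2O·s/L.
C = Vt/(Pplat − PEEP) = 415.0 / (19.5 − 4) = 415.0/15.5 = 26.774 mL/cmH2O.
τ = R × C = 17.222 × 0.02677 L/cmH2O = 0.461 s.
Fraction remaining at end-expiration = e^(−Te/τ) = e^(−0.71/0.461) = 0.2144 → 21.44%.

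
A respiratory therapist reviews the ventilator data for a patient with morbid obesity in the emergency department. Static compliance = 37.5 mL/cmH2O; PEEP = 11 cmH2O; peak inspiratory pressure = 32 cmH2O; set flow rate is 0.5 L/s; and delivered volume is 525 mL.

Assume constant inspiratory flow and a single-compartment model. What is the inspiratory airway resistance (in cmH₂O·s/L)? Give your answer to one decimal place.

Equation of motion (constant flow): PIP = Vt/C + R·V̇ + PEEP.
R·V̇ = PIP − Vt/C − PEEP = 32 − 525/37.5 − 11 = 32 − 14.0 − 11 = 7.0 cmH2O.
R = 7.0 / 0.5 = 14.0 cmH2O·s/L.

14.0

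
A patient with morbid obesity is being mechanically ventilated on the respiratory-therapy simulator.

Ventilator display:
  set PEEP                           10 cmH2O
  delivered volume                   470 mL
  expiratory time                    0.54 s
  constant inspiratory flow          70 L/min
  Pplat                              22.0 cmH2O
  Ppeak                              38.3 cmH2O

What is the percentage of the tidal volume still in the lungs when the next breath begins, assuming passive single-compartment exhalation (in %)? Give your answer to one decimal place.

37.3

Flow: 70 L/min ÷ 60 = 1.1667 L/s.
R = (PIP − Pplat)/V̇ = (38.3 − 22.0) / 1.1667 = 16.3/1.1667 = 13.971 cmH2O·s/L.
C = Vt/(Pplat − PEEP) = 470.0 / (22.0 − 10) = 470.0/12.0 = 39.167 mL/cmH2O.
τ = R × C = 13.971 × 0.03917 L/cmH2O = 0.5472 s.
Fraction remaining at end-expiration = e^(−Te/τ) = e^(−0.54/0.5472) = 0.3728 → 37.28%.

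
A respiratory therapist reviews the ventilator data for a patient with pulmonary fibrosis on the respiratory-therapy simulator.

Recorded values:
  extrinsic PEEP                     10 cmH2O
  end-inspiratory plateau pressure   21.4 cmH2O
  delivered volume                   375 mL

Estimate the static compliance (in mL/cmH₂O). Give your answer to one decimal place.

Cstat = Vt / (Pplat − PEEP) = 375 / (21.4 − 10) = 375 / 11.4 = 32.895 mL/cmH2O.

32.9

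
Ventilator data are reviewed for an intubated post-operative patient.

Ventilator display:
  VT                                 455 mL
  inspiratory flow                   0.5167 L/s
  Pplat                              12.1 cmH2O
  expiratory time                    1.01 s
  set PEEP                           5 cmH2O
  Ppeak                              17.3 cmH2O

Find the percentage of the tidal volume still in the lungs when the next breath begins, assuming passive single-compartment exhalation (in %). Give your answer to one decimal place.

20.9

R = (PIP − Pplat)/V̇ = (17.3 − 12.1) / 0.5167 = 5.2/0.5167 = 10.064 cmH2O·s/L.
C = Vt/(Pplat − PEEP) = 455.0 / (12.1 − 5) = 455.0/7.1 = 64.085 mL/cmH2O.
τ = R × C = 10.064 × 0.06409 L/cmH2O = 0.645 s.
Fraction remaining at end-expiration = e^(−Te/τ) = e^(−1.01/0.645) = 0.2089 → 20.89%.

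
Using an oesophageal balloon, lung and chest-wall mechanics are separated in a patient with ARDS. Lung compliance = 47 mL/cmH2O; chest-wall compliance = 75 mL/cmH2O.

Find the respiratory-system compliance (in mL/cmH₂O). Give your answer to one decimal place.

28.9

Lung and chest wall are elastances in series: 1/Crs = 1/CL + 1/Ccw.
1/Crs = 1/47 + 1/75 = 0.03461.
Crs = 28.893 mL/cmH2O.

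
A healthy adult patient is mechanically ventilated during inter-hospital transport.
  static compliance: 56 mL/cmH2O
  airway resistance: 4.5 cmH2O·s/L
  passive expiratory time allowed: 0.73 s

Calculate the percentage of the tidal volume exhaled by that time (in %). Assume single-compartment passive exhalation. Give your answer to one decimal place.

94.5

τ = R × C = 4.5 × 56 mL/cmH2O = 4.5 × 0.056 L/cmH2O = 0.252 s.
Passive exhalation: V(t)/V₀ = e^(−t/τ) = e^(−0.73/0.252) = 0.0552.
Fraction exhaled = 1 − 0.0552 = 0.9448 → 94.48%.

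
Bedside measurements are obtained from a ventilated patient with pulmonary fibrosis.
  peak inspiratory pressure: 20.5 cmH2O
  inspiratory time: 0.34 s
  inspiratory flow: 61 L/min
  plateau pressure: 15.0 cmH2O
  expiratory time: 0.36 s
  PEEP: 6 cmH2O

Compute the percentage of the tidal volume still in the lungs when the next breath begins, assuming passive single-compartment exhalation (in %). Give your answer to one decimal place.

Flow: 61 L/min ÷ 60 = 1.0167 L/s.
Vt = flow × Ti = 1.0167 L/s × 0.34 s × 1000 mL/L = 345.68 mL.
R = (PIP − Pplat)/V̇ = (20.5 − 15.0) / 1.0167 = 5.5/1.0167 = 5.41 cmH2O·s/L.
C = Vt/(Pplat − PEEP) = 345.68 / (15.0 − 6) = 345.68/9.0 = 38.409 mL/cmH2O.
τ = R × C = 5.41 × 0.03841 L/cmH2O = 0.2078 s.
Fraction remaining at end-expiration = e^(−Te/τ) = e^(−0.36/0.2078) = 0.1769 → 17.69%.

17.7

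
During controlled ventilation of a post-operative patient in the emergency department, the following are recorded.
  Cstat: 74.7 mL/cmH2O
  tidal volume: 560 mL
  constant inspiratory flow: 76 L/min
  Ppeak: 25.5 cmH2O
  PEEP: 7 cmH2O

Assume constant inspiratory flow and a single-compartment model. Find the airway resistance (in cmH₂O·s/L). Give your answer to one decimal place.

8.7

Flow: 76 L/min ÷ 60 = 1.2667 L/s.
Equation of motion (constant flow): PIP = Vt/C + R·V̇ + PEEP.
R·V̇ = PIP − Vt/C − PEEP = 25.5 − 560/74.7 − 7 = 25.5 − 7.497 − 7 = 11.003 cmH2O.
R = 11.003 / 1.2667 = 8.686 cmH2O·s/L.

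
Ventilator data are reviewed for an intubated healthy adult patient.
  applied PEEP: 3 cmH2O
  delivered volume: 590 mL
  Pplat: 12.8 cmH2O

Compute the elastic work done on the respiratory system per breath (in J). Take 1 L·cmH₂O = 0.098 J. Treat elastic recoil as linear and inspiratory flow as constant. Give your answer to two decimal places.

0.28

Elastic work ≈ ½ × (Pplat − PEEP) × Vt = 0.5 × (12.8 − 3) × 0.590 L = 0.5 × 9.8 × 0.590 = 2.891 L·cmH2O.
× 0.098 J/(L·cmH2O) → 0.2833 J.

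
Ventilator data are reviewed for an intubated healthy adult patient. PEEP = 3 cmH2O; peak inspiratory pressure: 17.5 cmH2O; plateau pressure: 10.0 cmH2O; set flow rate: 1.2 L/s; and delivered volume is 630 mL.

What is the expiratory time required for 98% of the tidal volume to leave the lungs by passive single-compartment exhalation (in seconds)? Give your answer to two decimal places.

R = (PIP − Pplat)/V̇ = (17.5 − 10.0) / 1.2 = 7.5/1.2 = 6.25 cmH2O·s/L.
C = Vt/(Pplat − PEEP) = 630.0 / (10.0 − 3) = 630.0/7.0 = 90.0 mL/cmH2O.
τ = R × C = 6.25 × 0.09 L/cmH2O = 0.5625 s.
t = −τ·ln(1 − 0.98) = −0.5625·ln(0.02) = 2.201 s.

2.20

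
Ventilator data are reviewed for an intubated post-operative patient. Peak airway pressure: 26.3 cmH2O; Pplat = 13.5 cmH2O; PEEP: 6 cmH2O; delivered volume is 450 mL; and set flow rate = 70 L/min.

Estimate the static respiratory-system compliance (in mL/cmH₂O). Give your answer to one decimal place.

Cstat = Vt / (Pplat − PEEP) = 450 / (13.5 − 6) = 450 / 7.5 = 60.0 mL/cmH2O.

60.0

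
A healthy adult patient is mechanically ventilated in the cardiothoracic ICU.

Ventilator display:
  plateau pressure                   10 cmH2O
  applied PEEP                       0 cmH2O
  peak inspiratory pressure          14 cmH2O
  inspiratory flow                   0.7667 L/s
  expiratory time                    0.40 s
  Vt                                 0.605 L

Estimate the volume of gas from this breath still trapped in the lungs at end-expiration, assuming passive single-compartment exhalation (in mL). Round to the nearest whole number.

170

R = (PIP − Pplat)/V̇ = (14 − 10) / 0.7667 = 4.0/0.7667 = 5.217 cmH2O·s/L.
C = Vt/(Pplat − PEEP) = 605.0 / (10 − 0) = 605.0/10.0 = 60.5 mL/cmH2O.
τ = R × C = 5.217 × 0.0605 L/cmH2O = 0.3156 s.
Fraction remaining = e^(−Te/τ) = e^(−0.40/0.3156) = 0.2816.
Trapped volume = 605.0 × 0.2816 = 170.37 mL.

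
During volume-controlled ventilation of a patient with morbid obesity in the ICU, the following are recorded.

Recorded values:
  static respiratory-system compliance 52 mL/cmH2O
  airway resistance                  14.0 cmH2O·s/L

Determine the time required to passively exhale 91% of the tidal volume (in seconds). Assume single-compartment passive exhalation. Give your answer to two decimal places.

1.75

τ = R × C = 14.0 × 52 mL/cmH2O = 14.0 × 0.052 L/cmH2O = 0.728 s.
Exhaled fraction f = 1 − e^(−t/τ) → t = −τ·ln(1 − f) = −0.728·ln(0.09) = 1.753 s.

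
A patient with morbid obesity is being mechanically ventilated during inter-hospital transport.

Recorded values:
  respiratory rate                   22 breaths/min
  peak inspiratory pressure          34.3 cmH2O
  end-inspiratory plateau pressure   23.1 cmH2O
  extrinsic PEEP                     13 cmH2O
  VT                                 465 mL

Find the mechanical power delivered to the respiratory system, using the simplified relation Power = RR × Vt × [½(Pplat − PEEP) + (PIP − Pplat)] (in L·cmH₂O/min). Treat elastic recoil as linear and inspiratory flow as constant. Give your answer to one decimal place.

Per-breath work = Vt × [½(Pplat−PEEP) + (PIP−Pplat)] = 0.465 × [0.5×10.1 + 11.2] = 0.465 × 16.25 = 7.556 L·cmH2O.
Power = 22 × 7.556 = 166.23 L·cmH2O/min.

166.2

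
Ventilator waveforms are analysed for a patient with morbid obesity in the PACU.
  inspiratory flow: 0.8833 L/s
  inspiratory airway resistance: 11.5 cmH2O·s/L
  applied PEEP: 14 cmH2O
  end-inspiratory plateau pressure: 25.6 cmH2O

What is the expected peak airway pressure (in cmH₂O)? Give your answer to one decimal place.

35.8

PIP = Pplat + Raw × flow = 25.6 + 11.5 × 0.8833 = 25.6 + 10.158 = 35.758 cmH2O.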